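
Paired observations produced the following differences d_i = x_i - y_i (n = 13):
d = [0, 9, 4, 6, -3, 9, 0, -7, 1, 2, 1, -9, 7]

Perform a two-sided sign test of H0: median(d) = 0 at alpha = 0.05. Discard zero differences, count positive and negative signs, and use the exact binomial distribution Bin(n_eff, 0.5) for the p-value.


Step 1: Discard zero differences. Original n = 13; n_eff = number of nonzero differences = 11.
Nonzero differences (with sign): +9, +4, +6, -3, +9, -7, +1, +2, +1, -9, +7
Step 2: Count signs: positive = 8, negative = 3.
Step 3: Under H0: P(positive) = 0.5, so the number of positives S ~ Bin(11, 0.5).
Step 4: Two-sided exact p-value = sum of Bin(11,0.5) probabilities at or below the observed probability = 0.226562.
Step 5: alpha = 0.05. fail to reject H0.

n_eff = 11, pos = 8, neg = 3, p = 0.226562, fail to reject H0.


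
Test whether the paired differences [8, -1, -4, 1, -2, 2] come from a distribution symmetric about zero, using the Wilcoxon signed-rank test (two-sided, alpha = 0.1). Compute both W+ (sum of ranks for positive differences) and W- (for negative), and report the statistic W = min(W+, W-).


Step 1: Drop any zero differences (none here) and take |d_i|.
|d| = [8, 1, 4, 1, 2, 2]
Step 2: Midrank |d_i| (ties get averaged ranks).
ranks: |8|->6, |1|->1.5, |4|->5, |1|->1.5, |2|->3.5, |2|->3.5
Step 3: Attach original signs; sum ranks with positive sign and with negative sign.
W+ = 6 + 1.5 + 3.5 = 11
W- = 1.5 + 5 + 3.5 = 10
(Check: W+ + W- = 21 should equal n(n+1)/2 = 21.)
Step 4: Test statistic W = min(W+, W-) = 10.
Step 5: Ties in |d|, so use the tie-corrected normal approximation.
        E[W] = n(n+1)/4 = 6*7/4 = 10.5.
        Tie groups: |d|=1 (t=2), |d|=2 (t=2); sum(t^3 - t) = 12.
        Var[W] = n(n+1)(2n+1)/24 - sum(t^3-t)/48 = 546/24 - 12/48 = 22.5.
        z = (W - E[W]) / sqrt(Var[W]) = (10 - 10.5) / 4.7434 = -0.1054.
        Two-sided p = 2*Phi(z) = 0.916051.
Step 6: alpha = 0.1. fail to reject H0.

W+ = 11, W- = 10, W = min = 10, p = 0.916051, fail to reject H0.


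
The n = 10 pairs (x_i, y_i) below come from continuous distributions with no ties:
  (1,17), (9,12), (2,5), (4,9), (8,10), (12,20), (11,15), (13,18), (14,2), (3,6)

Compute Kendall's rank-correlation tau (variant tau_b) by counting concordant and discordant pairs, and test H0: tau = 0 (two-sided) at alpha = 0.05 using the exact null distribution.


Step 1: Enumerate the 45 unordered pairs (i,j) with i<j and classify each by sign(x_j-x_i) * sign(y_j-y_i).
  (1,2):dx=+8,dy=-5->D; (1,3):dx=+1,dy=-12->D; (1,4):dx=+3,dy=-8->D; (1,5):dx=+7,dy=-7->D
  (1,6):dx=+11,dy=+3->C; (1,7):dx=+10,dy=-2->D; (1,8):dx=+12,dy=+1->C; (1,9):dx=+13,dy=-15->D
  (1,10):dx=+2,dy=-11->D; (2,3):dx=-7,dy=-7->C; (2,4):dx=-5,dy=-3->C; (2,5):dx=-1,dy=-2->C
  (2,6):dx=+3,dy=+8->C; (2,7):dx=+2,dy=+3->C; (2,8):dx=+4,dy=+6->C; (2,9):dx=+5,dy=-10->D
  (2,10):dx=-6,dy=-6->C; (3,4):dx=+2,dy=+4->C; (3,5):dx=+6,dy=+5->C; (3,6):dx=+10,dy=+15->C
  (3,7):dx=+9,dy=+10->C; (3,8):dx=+11,dy=+13->C; (3,9):dx=+12,dy=-3->D; (3,10):dx=+1,dy=+1->C
  (4,5):dx=+4,dy=+1->C; (4,6):dx=+8,dy=+11->C; (4,7):dx=+7,dy=+6->C; (4,8):dx=+9,dy=+9->C
  (4,9):dx=+10,dy=-7->D; (4,10):dx=-1,dy=-3->C; (5,6):dx=+4,dy=+10->C; (5,7):dx=+3,dy=+5->C
  (5,8):dx=+5,dy=+8->C; (5,9):dx=+6,dy=-8->D; (5,10):dx=-5,dy=-4->C; (6,7):dx=-1,dy=-5->C
  (6,8):dx=+1,dy=-2->D; (6,9):dx=+2,dy=-18->D; (6,10):dx=-9,dy=-14->C; (7,8):dx=+2,dy=+3->C
  (7,9):dx=+3,dy=-13->D; (7,10):dx=-8,dy=-9->C; (8,9):dx=+1,dy=-16->D; (8,10):dx=-10,dy=-12->C
  (9,10):dx=-11,dy=+4->D
Step 2: C = 29, D = 16, total pairs = 45.
Step 3: tau = (C - D)/(n(n-1)/2) = (29 - 16)/45 = 0.288889.
Step 4: Exact two-sided p-value (enumerate n! = 3628800 permutations of y under H0): p = 0.291248.
Step 5: alpha = 0.05. fail to reject H0.

tau_b = 0.2889 (C=29, D=16), p = 0.291248, fail to reject H0.


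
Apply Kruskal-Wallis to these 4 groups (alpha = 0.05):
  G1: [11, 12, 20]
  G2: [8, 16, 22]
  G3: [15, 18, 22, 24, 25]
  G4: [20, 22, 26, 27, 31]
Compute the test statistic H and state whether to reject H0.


Step 1: Combine all N = 16 observations and assign midranks.
sorted (value, group, rank): (8,G2,1), (11,G1,2), (12,G1,3), (15,G3,4), (16,G2,5), (18,G3,6), (20,G1,7.5), (20,G4,7.5), (22,G2,10), (22,G3,10), (22,G4,10), (24,G3,12), (25,G3,13), (26,G4,14), (27,G4,15), (31,G4,16)
Step 2: Sum ranks within each group.
R_1 = 12.5 (n_1 = 3)
R_2 = 16 (n_2 = 3)
R_3 = 45 (n_3 = 5)
R_4 = 62.5 (n_4 = 5)
Step 3: H = 12/(N(N+1)) * sum(R_i^2/n_i) - 3(N+1)
     = 12/(16*17) * (12.5^2/3 + 16^2/3 + 45^2/5 + 62.5^2/5) - 3*17
     = 0.044118 * 1323.67 - 51
     = 7.397059.
Step 4: Ties present; correction factor C = 1 - 30/(16^3 - 16) = 0.992647. Corrected H = 7.397059 / 0.992647 = 7.451852.
Step 5: Under H0, H ~ chi^2(3); p-value = 0.058809.
Step 6: alpha = 0.05. fail to reject H0.

H = 7.4519, df = 3, p = 0.058809, fail to reject H0.


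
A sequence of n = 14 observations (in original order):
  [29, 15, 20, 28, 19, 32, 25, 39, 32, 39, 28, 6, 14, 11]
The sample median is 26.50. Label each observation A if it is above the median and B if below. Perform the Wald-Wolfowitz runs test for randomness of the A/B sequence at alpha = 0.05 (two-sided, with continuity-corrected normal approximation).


Step 1: Compute median = 26.50; label A = above, B = below.
Labels in order: ABBABABAAAABBB  (n_A = 7, n_B = 7)
Step 2: Count runs R = 8.
Step 3: Under H0 (random ordering), E[R] = 2*n_A*n_B/(n_A+n_B) + 1 = 2*7*7/14 + 1 = 8.0000.
        Var[R] = 2*n_A*n_B*(2*n_A*n_B - n_A - n_B) / ((n_A+n_B)^2 * (n_A+n_B-1)) = 8232/2548 = 3.2308.
        SD[R] = 1.7974.
Step 4: R = E[R], so z = 0 with no continuity correction.
Step 5: Two-sided p-value via normal approximation = 2*(1 - Phi(|z|)) = 1.000000.
Step 6: alpha = 0.05. fail to reject H0.

R = 8, z = 0.0000, p = 1.000000, fail to reject H0.


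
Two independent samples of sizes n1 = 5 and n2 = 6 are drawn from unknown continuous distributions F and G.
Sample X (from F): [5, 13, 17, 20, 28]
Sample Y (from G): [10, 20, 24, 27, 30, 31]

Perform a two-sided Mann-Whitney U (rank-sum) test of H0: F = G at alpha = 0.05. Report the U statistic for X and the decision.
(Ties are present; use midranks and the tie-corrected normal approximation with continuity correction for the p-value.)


Step 1: Combine and sort all 11 observations; assign midranks.
sorted (value, group): (5,X), (10,Y), (13,X), (17,X), (20,X), (20,Y), (24,Y), (27,Y), (28,X), (30,Y), (31,Y)
ranks: 5->1, 10->2, 13->3, 17->4, 20->5.5, 20->5.5, 24->7, 27->8, 28->9, 30->10, 31->11
Step 2: Rank sum for X: R1 = 1 + 3 + 4 + 5.5 + 9 = 22.5.
Step 3: U_X = R1 - n1(n1+1)/2 = 22.5 - 5*6/2 = 22.5 - 15 = 7.5.
       U_Y = n1*n2 - U_X = 30 - 7.5 = 22.5.
Step 4: Ties are present, so use the tie-corrected normal approximation (with continuity correction) for the p-value.
Step 5: p-value = 0.200217; compare to alpha = 0.05. fail to reject H0.

U_X = 7.5, p = 0.200217, fail to reject H0 at alpha = 0.05.


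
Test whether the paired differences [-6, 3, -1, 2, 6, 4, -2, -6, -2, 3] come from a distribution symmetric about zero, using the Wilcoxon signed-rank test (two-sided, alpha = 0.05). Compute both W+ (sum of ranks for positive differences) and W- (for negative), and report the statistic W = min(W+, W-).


Step 1: Drop any zero differences (none here) and take |d_i|.
|d| = [6, 3, 1, 2, 6, 4, 2, 6, 2, 3]
Step 2: Midrank |d_i| (ties get averaged ranks).
ranks: |6|->9, |3|->5.5, |1|->1, |2|->3, |6|->9, |4|->7, |2|->3, |6|->9, |2|->3, |3|->5.5
Step 3: Attach original signs; sum ranks with positive sign and with negative sign.
W+ = 5.5 + 3 + 9 + 7 + 5.5 = 30
W- = 9 + 1 + 3 + 9 + 3 = 25
(Check: W+ + W- = 55 should equal n(n+1)/2 = 55.)
Step 4: Test statistic W = min(W+, W-) = 25.
Step 5: Ties in |d|, so use the tie-corrected normal approximation.
        E[W] = n(n+1)/4 = 10*11/4 = 27.5.
        Tie groups: |d|=2 (t=3), |d|=3 (t=2), |d|=6 (t=3); sum(t^3 - t) = 54.
        Var[W] = n(n+1)(2n+1)/24 - sum(t^3-t)/48 = 2310/24 - 54/48 = 95.125.
        z = (W - E[W]) / sqrt(Var[W]) = (25 - 27.5) / 9.7532 = -0.2563.
        Two-sided p = 2*Phi(z) = 0.797699.
Step 6: alpha = 0.05. fail to reject H0.

W+ = 30, W- = 25, W = min = 25, p = 0.797699, fail to reject H0.


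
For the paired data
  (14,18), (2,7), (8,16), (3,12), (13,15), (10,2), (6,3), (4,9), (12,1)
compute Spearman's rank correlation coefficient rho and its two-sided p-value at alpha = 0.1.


Step 1: Rank x and y separately (midranks; no ties here).
rank(x): 14->9, 2->1, 8->5, 3->2, 13->8, 10->6, 6->4, 4->3, 12->7
rank(y): 18->9, 7->4, 16->8, 12->6, 15->7, 2->2, 3->3, 9->5, 1->1
Step 2: d_i = R_x(i) - R_y(i); compute d_i^2.
  (9-9)^2=0, (1-4)^2=9, (5-8)^2=9, (2-6)^2=16, (8-7)^2=1, (6-2)^2=16, (4-3)^2=1, (3-5)^2=4, (7-1)^2=36
sum(d^2) = 92.
Step 3: rho = 1 - 6*92 / (9*(9^2 - 1)) = 1 - 552/720 = 0.233333.
Step 4: Under H0, t = rho * sqrt((n-2)/(1-rho^2)) = 0.6349 ~ t(7).
Step 5: Two-sided p-value from the t-distribution with 7 df = 0.545699.
Step 6: alpha = 0.1. fail to reject H0.

rho = 0.2333, p = 0.545699, fail to reject H0 at alpha = 0.1.


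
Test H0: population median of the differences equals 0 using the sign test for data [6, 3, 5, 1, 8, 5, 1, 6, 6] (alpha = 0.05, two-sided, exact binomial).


Step 1: Discard zero differences. Original n = 9; n_eff = number of nonzero differences = 9.
Nonzero differences (with sign): +6, +3, +5, +1, +8, +5, +1, +6, +6
Step 2: Count signs: positive = 9, negative = 0.
Step 3: Under H0: P(positive) = 0.5, so the number of positives S ~ Bin(9, 0.5).
Step 4: Two-sided exact p-value = sum of Bin(9,0.5) probabilities at or below the observed probability = 0.003906.
Step 5: alpha = 0.05. reject H0.

n_eff = 9, pos = 9, neg = 0, p = 0.003906, reject H0.


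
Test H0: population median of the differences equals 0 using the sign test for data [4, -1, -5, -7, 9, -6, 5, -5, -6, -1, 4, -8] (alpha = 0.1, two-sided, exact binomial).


Step 1: Discard zero differences. Original n = 12; n_eff = number of nonzero differences = 12.
Nonzero differences (with sign): +4, -1, -5, -7, +9, -6, +5, -5, -6, -1, +4, -8
Step 2: Count signs: positive = 4, negative = 8.
Step 3: Under H0: P(positive) = 0.5, so the number of positives S ~ Bin(12, 0.5).
Step 4: Two-sided exact p-value = sum of Bin(12,0.5) probabilities at or below the observed probability = 0.387695.
Step 5: alpha = 0.1. fail to reject H0.

n_eff = 12, pos = 4, neg = 8, p = 0.387695, fail to reject H0.


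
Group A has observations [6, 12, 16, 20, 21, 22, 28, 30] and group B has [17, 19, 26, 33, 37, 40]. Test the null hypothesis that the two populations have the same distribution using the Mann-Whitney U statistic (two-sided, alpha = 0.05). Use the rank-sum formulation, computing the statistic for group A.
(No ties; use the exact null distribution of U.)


Step 1: Combine and sort all 14 observations; assign midranks.
sorted (value, group): (6,X), (12,X), (16,X), (17,Y), (19,Y), (20,X), (21,X), (22,X), (26,Y), (28,X), (30,X), (33,Y), (37,Y), (40,Y)
ranks: 6->1, 12->2, 16->3, 17->4, 19->5, 20->6, 21->7, 22->8, 26->9, 28->10, 30->11, 33->12, 37->13, 40->14
Step 2: Rank sum for X: R1 = 1 + 2 + 3 + 6 + 7 + 8 + 10 + 11 = 48.
Step 3: U_X = R1 - n1(n1+1)/2 = 48 - 8*9/2 = 48 - 36 = 12.
       U_Y = n1*n2 - U_X = 48 - 12 = 36.
Step 4: No ties, so the exact null distribution of U (based on enumerating the C(14,8) = 3003 equally likely rank assignments) gives the two-sided p-value.
Step 5: p-value = 0.141858; compare to alpha = 0.05. fail to reject H0.

U_X = 12, p = 0.141858, fail to reject H0 at alpha = 0.05.


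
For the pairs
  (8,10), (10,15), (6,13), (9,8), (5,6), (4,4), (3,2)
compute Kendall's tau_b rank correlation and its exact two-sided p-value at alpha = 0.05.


Step 1: Enumerate the 21 unordered pairs (i,j) with i<j and classify each by sign(x_j-x_i) * sign(y_j-y_i).
  (1,2):dx=+2,dy=+5->C; (1,3):dx=-2,dy=+3->D; (1,4):dx=+1,dy=-2->D; (1,5):dx=-3,dy=-4->C
  (1,6):dx=-4,dy=-6->C; (1,7):dx=-5,dy=-8->C; (2,3):dx=-4,dy=-2->C; (2,4):dx=-1,dy=-7->C
  (2,5):dx=-5,dy=-9->C; (2,6):dx=-6,dy=-11->C; (2,7):dx=-7,dy=-13->C; (3,4):dx=+3,dy=-5->D
  (3,5):dx=-1,dy=-7->C; (3,6):dx=-2,dy=-9->C; (3,7):dx=-3,dy=-11->C; (4,5):dx=-4,dy=-2->C
  (4,6):dx=-5,dy=-4->C; (4,7):dx=-6,dy=-6->C; (5,6):dx=-1,dy=-2->C; (5,7):dx=-2,dy=-4->C
  (6,7):dx=-1,dy=-2->C
Step 2: C = 18, D = 3, total pairs = 21.
Step 3: tau = (C - D)/(n(n-1)/2) = (18 - 3)/21 = 0.714286.
Step 4: Exact two-sided p-value (enumerate n! = 5040 permutations of y under H0): p = 0.030159.
Step 5: alpha = 0.05. reject H0.

tau_b = 0.7143 (C=18, D=3), p = 0.030159, reject H0.


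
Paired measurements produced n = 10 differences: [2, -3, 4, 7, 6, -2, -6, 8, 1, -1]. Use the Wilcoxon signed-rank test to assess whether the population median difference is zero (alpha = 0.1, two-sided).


Step 1: Drop any zero differences (none here) and take |d_i|.
|d| = [2, 3, 4, 7, 6, 2, 6, 8, 1, 1]
Step 2: Midrank |d_i| (ties get averaged ranks).
ranks: |2|->3.5, |3|->5, |4|->6, |7|->9, |6|->7.5, |2|->3.5, |6|->7.5, |8|->10, |1|->1.5, |1|->1.5
Step 3: Attach original signs; sum ranks with positive sign and with negative sign.
W+ = 3.5 + 6 + 9 + 7.5 + 10 + 1.5 = 37.5
W- = 5 + 3.5 + 7.5 + 1.5 = 17.5
(Check: W+ + W- = 55 should equal n(n+1)/2 = 55.)
Step 4: Test statistic W = min(W+, W-) = 17.5.
Step 5: Ties in |d|, so use the tie-corrected normal approximation.
        E[W] = n(n+1)/4 = 10*11/4 = 27.5.
        Tie groups: |d|=1 (t=2), |d|=2 (t=2), |d|=6 (t=2); sum(t^3 - t) = 18.
        Var[W] = n(n+1)(2n+1)/24 - sum(t^3-t)/48 = 2310/24 - 18/48 = 95.875.
        z = (W - E[W]) / sqrt(Var[W]) = (17.5 - 27.5) / 9.7916 = -1.0213.
        Two-sided p = 2*Phi(z) = 0.307119.
Step 6: alpha = 0.1. fail to reject H0.

W+ = 37.5, W- = 17.5, W = min = 17.5, p = 0.307119, fail to reject H0.


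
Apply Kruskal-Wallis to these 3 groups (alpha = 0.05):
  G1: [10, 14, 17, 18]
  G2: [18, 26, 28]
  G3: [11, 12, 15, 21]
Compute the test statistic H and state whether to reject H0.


Step 1: Combine all N = 11 observations and assign midranks.
sorted (value, group, rank): (10,G1,1), (11,G3,2), (12,G3,3), (14,G1,4), (15,G3,5), (17,G1,6), (18,G1,7.5), (18,G2,7.5), (21,G3,9), (26,G2,10), (28,G2,11)
Step 2: Sum ranks within each group.
R_1 = 18.5 (n_1 = 4)
R_2 = 28.5 (n_2 = 3)
R_3 = 19 (n_3 = 4)
Step 3: H = 12/(N(N+1)) * sum(R_i^2/n_i) - 3(N+1)
     = 12/(11*12) * (18.5^2/4 + 28.5^2/3 + 19^2/4) - 3*12
     = 0.090909 * 446.562 - 36
     = 4.596591.
Step 4: Ties present; correction factor C = 1 - 6/(11^3 - 11) = 0.995455. Corrected H = 4.596591 / 0.995455 = 4.617580.
Step 5: Under H0, H ~ chi^2(2); p-value = 0.099381.
Step 6: alpha = 0.05. fail to reject H0.

H = 4.6176, df = 2, p = 0.099381, fail to reject H0.


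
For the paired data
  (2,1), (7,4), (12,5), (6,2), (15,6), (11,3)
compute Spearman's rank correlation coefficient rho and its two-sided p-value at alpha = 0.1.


Step 1: Rank x and y separately (midranks; no ties here).
rank(x): 2->1, 7->3, 12->5, 6->2, 15->6, 11->4
rank(y): 1->1, 4->4, 5->5, 2->2, 6->6, 3->3
Step 2: d_i = R_x(i) - R_y(i); compute d_i^2.
  (1-1)^2=0, (3-4)^2=1, (5-5)^2=0, (2-2)^2=0, (6-6)^2=0, (4-3)^2=1
sum(d^2) = 2.
Step 3: rho = 1 - 6*2 / (6*(6^2 - 1)) = 1 - 12/210 = 0.942857.
Step 4: Under H0, t = rho * sqrt((n-2)/(1-rho^2)) = 5.6595 ~ t(4).
Step 5: Two-sided p-value from the t-distribution with 4 df = 0.004805.
Step 6: alpha = 0.1. reject H0.

rho = 0.9429, p = 0.004805, reject H0 at alpha = 0.1.


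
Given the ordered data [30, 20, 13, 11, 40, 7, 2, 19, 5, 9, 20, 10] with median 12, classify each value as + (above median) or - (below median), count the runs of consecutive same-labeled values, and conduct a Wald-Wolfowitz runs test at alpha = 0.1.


Step 1: Compute median = 12; label A = above, B = below.
Labels in order: AAABABBABBAB  (n_A = 6, n_B = 6)
Step 2: Count runs R = 8.
Step 3: Under H0 (random ordering), E[R] = 2*n_A*n_B/(n_A+n_B) + 1 = 2*6*6/12 + 1 = 7.0000.
        Var[R] = 2*n_A*n_B*(2*n_A*n_B - n_A - n_B) / ((n_A+n_B)^2 * (n_A+n_B-1)) = 4320/1584 = 2.7273.
        SD[R] = 1.6514.
Step 4: Continuity-corrected z = (R - 0.5 - E[R]) / SD[R] = (8 - 0.5 - 7.0000) / 1.6514 = 0.3028.
Step 5: Two-sided p-value via normal approximation = 2*(1 - Phi(|z|)) = 0.762069.
Step 6: alpha = 0.1. fail to reject H0.

R = 8, z = 0.3028, p = 0.762069, fail to reject H0.


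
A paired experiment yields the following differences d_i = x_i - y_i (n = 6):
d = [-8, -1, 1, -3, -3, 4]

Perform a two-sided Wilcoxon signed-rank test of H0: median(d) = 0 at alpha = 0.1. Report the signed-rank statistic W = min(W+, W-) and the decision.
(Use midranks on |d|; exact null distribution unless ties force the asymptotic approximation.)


Step 1: Drop any zero differences (none here) and take |d_i|.
|d| = [8, 1, 1, 3, 3, 4]
Step 2: Midrank |d_i| (ties get averaged ranks).
ranks: |8|->6, |1|->1.5, |1|->1.5, |3|->3.5, |3|->3.5, |4|->5
Step 3: Attach original signs; sum ranks with positive sign and with negative sign.
W+ = 1.5 + 5 = 6.5
W- = 6 + 1.5 + 3.5 + 3.5 = 14.5
(Check: W+ + W- = 21 should equal n(n+1)/2 = 21.)
Step 4: Test statistic W = min(W+, W-) = 6.5.
Step 5: Ties in |d|, so use the tie-corrected normal approximation.
        E[W] = n(n+1)/4 = 6*7/4 = 10.5.
        Tie groups: |d|=1 (t=2), |d|=3 (t=2); sum(t^3 - t) = 12.
        Var[W] = n(n+1)(2n+1)/24 - sum(t^3-t)/48 = 546/24 - 12/48 = 22.5.
        z = (W - E[W]) / sqrt(Var[W]) = (6.5 - 10.5) / 4.7434 = -0.8433.
        Two-sided p = 2*Phi(z) = 0.399075.
Step 6: alpha = 0.1. fail to reject H0.

W+ = 6.5, W- = 14.5, W = min = 6.5, p = 0.399075, fail to reject H0.


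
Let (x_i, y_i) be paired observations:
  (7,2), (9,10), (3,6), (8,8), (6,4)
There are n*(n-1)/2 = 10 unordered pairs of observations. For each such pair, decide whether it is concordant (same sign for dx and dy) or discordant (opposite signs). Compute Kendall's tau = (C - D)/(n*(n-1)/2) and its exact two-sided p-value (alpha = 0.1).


Step 1: Enumerate the 10 unordered pairs (i,j) with i<j and classify each by sign(x_j-x_i) * sign(y_j-y_i).
  (1,2):dx=+2,dy=+8->C; (1,3):dx=-4,dy=+4->D; (1,4):dx=+1,dy=+6->C; (1,5):dx=-1,dy=+2->D
  (2,3):dx=-6,dy=-4->C; (2,4):dx=-1,dy=-2->C; (2,5):dx=-3,dy=-6->C; (3,4):dx=+5,dy=+2->C
  (3,5):dx=+3,dy=-2->D; (4,5):dx=-2,dy=-4->C
Step 2: C = 7, D = 3, total pairs = 10.
Step 3: tau = (C - D)/(n(n-1)/2) = (7 - 3)/10 = 0.400000.
Step 4: Exact two-sided p-value (enumerate n! = 120 permutations of y under H0): p = 0.483333.
Step 5: alpha = 0.1. fail to reject H0.

tau_b = 0.4000 (C=7, D=3), p = 0.483333, fail to reject H0.


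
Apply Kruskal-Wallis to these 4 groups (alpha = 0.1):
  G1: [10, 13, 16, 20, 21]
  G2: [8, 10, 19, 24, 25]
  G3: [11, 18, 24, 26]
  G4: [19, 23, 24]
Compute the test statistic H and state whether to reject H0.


Step 1: Combine all N = 17 observations and assign midranks.
sorted (value, group, rank): (8,G2,1), (10,G1,2.5), (10,G2,2.5), (11,G3,4), (13,G1,5), (16,G1,6), (18,G3,7), (19,G2,8.5), (19,G4,8.5), (20,G1,10), (21,G1,11), (23,G4,12), (24,G2,14), (24,G3,14), (24,G4,14), (25,G2,16), (26,G3,17)
Step 2: Sum ranks within each group.
R_1 = 34.5 (n_1 = 5)
R_2 = 42 (n_2 = 5)
R_3 = 42 (n_3 = 4)
R_4 = 34.5 (n_4 = 3)
Step 3: H = 12/(N(N+1)) * sum(R_i^2/n_i) - 3(N+1)
     = 12/(17*18) * (34.5^2/5 + 42^2/5 + 42^2/4 + 34.5^2/3) - 3*18
     = 0.039216 * 1428.6 - 54
     = 2.023529.
Step 4: Ties present; correction factor C = 1 - 36/(17^3 - 17) = 0.992647. Corrected H = 2.023529 / 0.992647 = 2.038519.
Step 5: Under H0, H ~ chi^2(3); p-value = 0.564451.
Step 6: alpha = 0.1. fail to reject H0.

H = 2.0385, df = 3, p = 0.564451, fail to reject H0.


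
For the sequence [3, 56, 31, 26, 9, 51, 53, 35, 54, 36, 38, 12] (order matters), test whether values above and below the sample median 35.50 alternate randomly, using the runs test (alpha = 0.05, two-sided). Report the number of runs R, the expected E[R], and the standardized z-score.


Step 1: Compute median = 35.50; label A = above, B = below.
Labels in order: BABBBAABAAAB  (n_A = 6, n_B = 6)
Step 2: Count runs R = 7.
Step 3: Under H0 (random ordering), E[R] = 2*n_A*n_B/(n_A+n_B) + 1 = 2*6*6/12 + 1 = 7.0000.
        Var[R] = 2*n_A*n_B*(2*n_A*n_B - n_A - n_B) / ((n_A+n_B)^2 * (n_A+n_B-1)) = 4320/1584 = 2.7273.
        SD[R] = 1.6514.
Step 4: R = E[R], so z = 0 with no continuity correction.
Step 5: Two-sided p-value via normal approximation = 2*(1 - Phi(|z|)) = 1.000000.
Step 6: alpha = 0.05. fail to reject H0.

R = 7, z = 0.0000, p = 1.000000, fail to reject H0.


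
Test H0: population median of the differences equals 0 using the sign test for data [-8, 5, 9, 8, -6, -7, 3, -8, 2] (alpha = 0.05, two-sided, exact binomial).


Step 1: Discard zero differences. Original n = 9; n_eff = number of nonzero differences = 9.
Nonzero differences (with sign): -8, +5, +9, +8, -6, -7, +3, -8, +2
Step 2: Count signs: positive = 5, negative = 4.
Step 3: Under H0: P(positive) = 0.5, so the number of positives S ~ Bin(9, 0.5).
Step 4: Two-sided exact p-value = sum of Bin(9,0.5) probabilities at or below the observed probability = 1.000000.
Step 5: alpha = 0.05. fail to reject H0.

n_eff = 9, pos = 5, neg = 4, p = 1.000000, fail to reject H0.


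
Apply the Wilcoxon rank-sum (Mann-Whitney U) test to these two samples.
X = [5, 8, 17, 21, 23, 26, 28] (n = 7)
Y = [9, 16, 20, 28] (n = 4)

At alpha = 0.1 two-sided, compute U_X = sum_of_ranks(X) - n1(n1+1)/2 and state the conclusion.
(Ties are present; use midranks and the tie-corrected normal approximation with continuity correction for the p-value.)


Step 1: Combine and sort all 11 observations; assign midranks.
sorted (value, group): (5,X), (8,X), (9,Y), (16,Y), (17,X), (20,Y), (21,X), (23,X), (26,X), (28,X), (28,Y)
ranks: 5->1, 8->2, 9->3, 16->4, 17->5, 20->6, 21->7, 23->8, 26->9, 28->10.5, 28->10.5
Step 2: Rank sum for X: R1 = 1 + 2 + 5 + 7 + 8 + 9 + 10.5 = 42.5.
Step 3: U_X = R1 - n1(n1+1)/2 = 42.5 - 7*8/2 = 42.5 - 28 = 14.5.
       U_Y = n1*n2 - U_X = 28 - 14.5 = 13.5.
Step 4: Ties are present, so use the tie-corrected normal approximation (with continuity correction) for the p-value.
Step 5: p-value = 1.000000; compare to alpha = 0.1. fail to reject H0.

U_X = 14.5, p = 1.000000, fail to reject H0 at alpha = 0.1.


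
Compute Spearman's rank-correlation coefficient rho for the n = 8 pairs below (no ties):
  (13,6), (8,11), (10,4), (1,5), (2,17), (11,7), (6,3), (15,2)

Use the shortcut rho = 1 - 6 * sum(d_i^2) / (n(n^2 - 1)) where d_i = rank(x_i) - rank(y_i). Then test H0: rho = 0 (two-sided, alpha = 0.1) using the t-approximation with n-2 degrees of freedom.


Step 1: Rank x and y separately (midranks; no ties here).
rank(x): 13->7, 8->4, 10->5, 1->1, 2->2, 11->6, 6->3, 15->8
rank(y): 6->5, 11->7, 4->3, 5->4, 17->8, 7->6, 3->2, 2->1
Step 2: d_i = R_x(i) - R_y(i); compute d_i^2.
  (7-5)^2=4, (4-7)^2=9, (5-3)^2=4, (1-4)^2=9, (2-8)^2=36, (6-6)^2=0, (3-2)^2=1, (8-1)^2=49
sum(d^2) = 112.
Step 3: rho = 1 - 6*112 / (8*(8^2 - 1)) = 1 - 672/504 = -0.333333.
Step 4: Under H0, t = rho * sqrt((n-2)/(1-rho^2)) = -0.8660 ~ t(6).
Step 5: Two-sided p-value from the t-distribution with 6 df = 0.419753.
Step 6: alpha = 0.1. fail to reject H0.

rho = -0.3333, p = 0.419753, fail to reject H0 at alpha = 0.1.


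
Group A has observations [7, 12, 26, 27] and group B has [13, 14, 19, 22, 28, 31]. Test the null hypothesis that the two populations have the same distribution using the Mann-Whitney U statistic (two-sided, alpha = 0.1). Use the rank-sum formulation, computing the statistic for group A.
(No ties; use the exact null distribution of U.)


Step 1: Combine and sort all 10 observations; assign midranks.
sorted (value, group): (7,X), (12,X), (13,Y), (14,Y), (19,Y), (22,Y), (26,X), (27,X), (28,Y), (31,Y)
ranks: 7->1, 12->2, 13->3, 14->4, 19->5, 22->6, 26->7, 27->8, 28->9, 31->10
Step 2: Rank sum for X: R1 = 1 + 2 + 7 + 8 = 18.
Step 3: U_X = R1 - n1(n1+1)/2 = 18 - 4*5/2 = 18 - 10 = 8.
       U_Y = n1*n2 - U_X = 24 - 8 = 16.
Step 4: No ties, so the exact null distribution of U (based on enumerating the C(10,4) = 210 equally likely rank assignments) gives the two-sided p-value.
Step 5: p-value = 0.476190; compare to alpha = 0.1. fail to reject H0.

U_X = 8, p = 0.476190, fail to reject H0 at alpha = 0.1.


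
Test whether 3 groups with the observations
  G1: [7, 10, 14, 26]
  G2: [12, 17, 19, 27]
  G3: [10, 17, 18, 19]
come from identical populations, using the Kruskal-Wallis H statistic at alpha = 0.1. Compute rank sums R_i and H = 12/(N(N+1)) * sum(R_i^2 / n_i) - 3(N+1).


Step 1: Combine all N = 12 observations and assign midranks.
sorted (value, group, rank): (7,G1,1), (10,G1,2.5), (10,G3,2.5), (12,G2,4), (14,G1,5), (17,G2,6.5), (17,G3,6.5), (18,G3,8), (19,G2,9.5), (19,G3,9.5), (26,G1,11), (27,G2,12)
Step 2: Sum ranks within each group.
R_1 = 19.5 (n_1 = 4)
R_2 = 32 (n_2 = 4)
R_3 = 26.5 (n_3 = 4)
Step 3: H = 12/(N(N+1)) * sum(R_i^2/n_i) - 3(N+1)
     = 12/(12*13) * (19.5^2/4 + 32^2/4 + 26.5^2/4) - 3*13
     = 0.076923 * 526.625 - 39
     = 1.509615.
Step 4: Ties present; correction factor C = 1 - 18/(12^3 - 12) = 0.989510. Corrected H = 1.509615 / 0.989510 = 1.525618.
Step 5: Under H0, H ~ chi^2(2); p-value = 0.466355.
Step 6: alpha = 0.1. fail to reject H0.

H = 1.5256, df = 2, p = 0.466355, fail to reject H0.


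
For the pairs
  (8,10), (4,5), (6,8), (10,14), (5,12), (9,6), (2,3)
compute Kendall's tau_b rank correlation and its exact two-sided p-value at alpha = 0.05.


Step 1: Enumerate the 21 unordered pairs (i,j) with i<j and classify each by sign(x_j-x_i) * sign(y_j-y_i).
  (1,2):dx=-4,dy=-5->C; (1,3):dx=-2,dy=-2->C; (1,4):dx=+2,dy=+4->C; (1,5):dx=-3,dy=+2->D
  (1,6):dx=+1,dy=-4->D; (1,7):dx=-6,dy=-7->C; (2,3):dx=+2,dy=+3->C; (2,4):dx=+6,dy=+9->C
  (2,5):dx=+1,dy=+7->C; (2,6):dx=+5,dy=+1->C; (2,7):dx=-2,dy=-2->C; (3,4):dx=+4,dy=+6->C
  (3,5):dx=-1,dy=+4->D; (3,6):dx=+3,dy=-2->D; (3,7):dx=-4,dy=-5->C; (4,5):dx=-5,dy=-2->C
  (4,6):dx=-1,dy=-8->C; (4,7):dx=-8,dy=-11->C; (5,6):dx=+4,dy=-6->D; (5,7):dx=-3,dy=-9->C
  (6,7):dx=-7,dy=-3->C
Step 2: C = 16, D = 5, total pairs = 21.
Step 3: tau = (C - D)/(n(n-1)/2) = (16 - 5)/21 = 0.523810.
Step 4: Exact two-sided p-value (enumerate n! = 5040 permutations of y under H0): p = 0.136111.
Step 5: alpha = 0.05. fail to reject H0.

tau_b = 0.5238 (C=16, D=5), p = 0.136111, fail to reject H0.


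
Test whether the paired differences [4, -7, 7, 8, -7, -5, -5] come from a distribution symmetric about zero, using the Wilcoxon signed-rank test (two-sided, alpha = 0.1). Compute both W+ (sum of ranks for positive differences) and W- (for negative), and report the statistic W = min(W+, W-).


Step 1: Drop any zero differences (none here) and take |d_i|.
|d| = [4, 7, 7, 8, 7, 5, 5]
Step 2: Midrank |d_i| (ties get averaged ranks).
ranks: |4|->1, |7|->5, |7|->5, |8|->7, |7|->5, |5|->2.5, |5|->2.5
Step 3: Attach original signs; sum ranks with positive sign and with negative sign.
W+ = 1 + 5 + 7 = 13
W- = 5 + 5 + 2.5 + 2.5 = 15
(Check: W+ + W- = 28 should equal n(n+1)/2 = 28.)
Step 4: Test statistic W = min(W+, W-) = 13.
Step 5: Ties in |d|, so use the tie-corrected normal approximation.
        E[W] = n(n+1)/4 = 7*8/4 = 14.
        Tie groups: |d|=5 (t=2), |d|=7 (t=3); sum(t^3 - t) = 30.
        Var[W] = n(n+1)(2n+1)/24 - sum(t^3-t)/48 = 840/24 - 30/48 = 34.375.
        z = (W - E[W]) / sqrt(Var[W]) = (13 - 14) / 5.8630 = -0.1706.
        Two-sided p = 2*Phi(z) = 0.864569.
Step 6: alpha = 0.1. fail to reject H0.

W+ = 13, W- = 15, W = min = 13, p = 0.864569, fail to reject H0.


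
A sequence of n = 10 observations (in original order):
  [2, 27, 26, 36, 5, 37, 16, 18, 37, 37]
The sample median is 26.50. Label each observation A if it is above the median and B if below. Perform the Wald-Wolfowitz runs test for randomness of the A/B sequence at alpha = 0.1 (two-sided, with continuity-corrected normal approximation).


Step 1: Compute median = 26.50; label A = above, B = below.
Labels in order: BABABABBAA  (n_A = 5, n_B = 5)
Step 2: Count runs R = 8.
Step 3: Under H0 (random ordering), E[R] = 2*n_A*n_B/(n_A+n_B) + 1 = 2*5*5/10 + 1 = 6.0000.
        Var[R] = 2*n_A*n_B*(2*n_A*n_B - n_A - n_B) / ((n_A+n_B)^2 * (n_A+n_B-1)) = 2000/900 = 2.2222.
        SD[R] = 1.4907.
Step 4: Continuity-corrected z = (R - 0.5 - E[R]) / SD[R] = (8 - 0.5 - 6.0000) / 1.4907 = 1.0062.
Step 5: Two-sided p-value via normal approximation = 2*(1 - Phi(|z|)) = 0.314305.
Step 6: alpha = 0.1. fail to reject H0.

R = 8, z = 1.0062, p = 0.314305, fail to reject H0.


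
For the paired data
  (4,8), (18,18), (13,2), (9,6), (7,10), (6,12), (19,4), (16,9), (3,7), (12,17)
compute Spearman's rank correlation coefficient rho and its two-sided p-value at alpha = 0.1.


Step 1: Rank x and y separately (midranks; no ties here).
rank(x): 4->2, 18->9, 13->7, 9->5, 7->4, 6->3, 19->10, 16->8, 3->1, 12->6
rank(y): 8->5, 18->10, 2->1, 6->3, 10->7, 12->8, 4->2, 9->6, 7->4, 17->9
Step 2: d_i = R_x(i) - R_y(i); compute d_i^2.
  (2-5)^2=9, (9-10)^2=1, (7-1)^2=36, (5-3)^2=4, (4-7)^2=9, (3-8)^2=25, (10-2)^2=64, (8-6)^2=4, (1-4)^2=9, (6-9)^2=9
sum(d^2) = 170.
Step 3: rho = 1 - 6*170 / (10*(10^2 - 1)) = 1 - 1020/990 = -0.030303.
Step 4: Under H0, t = rho * sqrt((n-2)/(1-rho^2)) = -0.0857 ~ t(8).
Step 5: Two-sided p-value from the t-distribution with 8 df = 0.933773.
Step 6: alpha = 0.1. fail to reject H0.

rho = -0.0303, p = 0.933773, fail to reject H0 at alpha = 0.1.


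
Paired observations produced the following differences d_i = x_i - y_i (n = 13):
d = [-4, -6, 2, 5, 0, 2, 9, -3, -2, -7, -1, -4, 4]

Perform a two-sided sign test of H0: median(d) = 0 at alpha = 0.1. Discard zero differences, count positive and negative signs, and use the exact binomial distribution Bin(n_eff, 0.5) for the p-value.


Step 1: Discard zero differences. Original n = 13; n_eff = number of nonzero differences = 12.
Nonzero differences (with sign): -4, -6, +2, +5, +2, +9, -3, -2, -7, -1, -4, +4
Step 2: Count signs: positive = 5, negative = 7.
Step 3: Under H0: P(positive) = 0.5, so the number of positives S ~ Bin(12, 0.5).
Step 4: Two-sided exact p-value = sum of Bin(12,0.5) probabilities at or below the observed probability = 0.774414.
Step 5: alpha = 0.1. fail to reject H0.

n_eff = 12, pos = 5, neg = 7, p = 0.774414, fail to reject H0.


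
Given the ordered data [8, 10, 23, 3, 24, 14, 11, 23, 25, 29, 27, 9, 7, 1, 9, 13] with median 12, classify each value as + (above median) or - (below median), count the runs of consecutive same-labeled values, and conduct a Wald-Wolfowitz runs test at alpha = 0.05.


Step 1: Compute median = 12; label A = above, B = below.
Labels in order: BBABAABAAAABBBBA  (n_A = 8, n_B = 8)
Step 2: Count runs R = 8.
Step 3: Under H0 (random ordering), E[R] = 2*n_A*n_B/(n_A+n_B) + 1 = 2*8*8/16 + 1 = 9.0000.
        Var[R] = 2*n_A*n_B*(2*n_A*n_B - n_A - n_B) / ((n_A+n_B)^2 * (n_A+n_B-1)) = 14336/3840 = 3.7333.
        SD[R] = 1.9322.
Step 4: Continuity-corrected z = (R + 0.5 - E[R]) / SD[R] = (8 + 0.5 - 9.0000) / 1.9322 = -0.2588.
Step 5: Two-sided p-value via normal approximation = 2*(1 - Phi(|z|)) = 0.795809.
Step 6: alpha = 0.05. fail to reject H0.

R = 8, z = -0.2588, p = 0.795809, fail to reject H0.


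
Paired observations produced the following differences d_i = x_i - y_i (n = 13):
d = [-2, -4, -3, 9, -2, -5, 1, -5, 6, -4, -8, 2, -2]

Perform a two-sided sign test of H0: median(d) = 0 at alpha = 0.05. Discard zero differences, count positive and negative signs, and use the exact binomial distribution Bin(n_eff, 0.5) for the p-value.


Step 1: Discard zero differences. Original n = 13; n_eff = number of nonzero differences = 13.
Nonzero differences (with sign): -2, -4, -3, +9, -2, -5, +1, -5, +6, -4, -8, +2, -2
Step 2: Count signs: positive = 4, negative = 9.
Step 3: Under H0: P(positive) = 0.5, so the number of positives S ~ Bin(13, 0.5).
Step 4: Two-sided exact p-value = sum of Bin(13,0.5) probabilities at or below the observed probability = 0.266846.
Step 5: alpha = 0.05. fail to reject H0.

n_eff = 13, pos = 4, neg = 9, p = 0.266846, fail to reject H0.


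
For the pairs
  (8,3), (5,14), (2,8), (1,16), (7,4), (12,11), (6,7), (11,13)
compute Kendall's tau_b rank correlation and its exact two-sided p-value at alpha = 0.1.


Step 1: Enumerate the 28 unordered pairs (i,j) with i<j and classify each by sign(x_j-x_i) * sign(y_j-y_i).
  (1,2):dx=-3,dy=+11->D; (1,3):dx=-6,dy=+5->D; (1,4):dx=-7,dy=+13->D; (1,5):dx=-1,dy=+1->D
  (1,6):dx=+4,dy=+8->C; (1,7):dx=-2,dy=+4->D; (1,8):dx=+3,dy=+10->C; (2,3):dx=-3,dy=-6->C
  (2,4):dx=-4,dy=+2->D; (2,5):dx=+2,dy=-10->D; (2,6):dx=+7,dy=-3->D; (2,7):dx=+1,dy=-7->D
  (2,8):dx=+6,dy=-1->D; (3,4):dx=-1,dy=+8->D; (3,5):dx=+5,dy=-4->D; (3,6):dx=+10,dy=+3->C
  (3,7):dx=+4,dy=-1->D; (3,8):dx=+9,dy=+5->C; (4,5):dx=+6,dy=-12->D; (4,6):dx=+11,dy=-5->D
  (4,7):dx=+5,dy=-9->D; (4,8):dx=+10,dy=-3->D; (5,6):dx=+5,dy=+7->C; (5,7):dx=-1,dy=+3->D
  (5,8):dx=+4,dy=+9->C; (6,7):dx=-6,dy=-4->C; (6,8):dx=-1,dy=+2->D; (7,8):dx=+5,dy=+6->C
Step 2: C = 9, D = 19, total pairs = 28.
Step 3: tau = (C - D)/(n(n-1)/2) = (9 - 19)/28 = -0.357143.
Step 4: Exact two-sided p-value (enumerate n! = 40320 permutations of y under H0): p = 0.275099.
Step 5: alpha = 0.1. fail to reject H0.

tau_b = -0.3571 (C=9, D=19), p = 0.275099, fail to reject H0.


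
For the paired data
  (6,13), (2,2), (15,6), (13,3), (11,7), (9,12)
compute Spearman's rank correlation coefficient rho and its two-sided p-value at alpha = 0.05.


Step 1: Rank x and y separately (midranks; no ties here).
rank(x): 6->2, 2->1, 15->6, 13->5, 11->4, 9->3
rank(y): 13->6, 2->1, 6->3, 3->2, 7->4, 12->5
Step 2: d_i = R_x(i) - R_y(i); compute d_i^2.
  (2-6)^2=16, (1-1)^2=0, (6-3)^2=9, (5-2)^2=9, (4-4)^2=0, (3-5)^2=4
sum(d^2) = 38.
Step 3: rho = 1 - 6*38 / (6*(6^2 - 1)) = 1 - 228/210 = -0.085714.
Step 4: Under H0, t = rho * sqrt((n-2)/(1-rho^2)) = -0.1721 ~ t(4).
Step 5: Two-sided p-value from the t-distribution with 4 df = 0.871743.
Step 6: alpha = 0.05. fail to reject H0.

rho = -0.0857, p = 0.871743, fail to reject H0 at alpha = 0.05.


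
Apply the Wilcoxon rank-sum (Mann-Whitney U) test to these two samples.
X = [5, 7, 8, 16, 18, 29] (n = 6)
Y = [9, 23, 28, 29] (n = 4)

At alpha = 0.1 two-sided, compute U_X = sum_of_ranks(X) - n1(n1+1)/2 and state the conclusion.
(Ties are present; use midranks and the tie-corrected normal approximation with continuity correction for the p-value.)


Step 1: Combine and sort all 10 observations; assign midranks.
sorted (value, group): (5,X), (7,X), (8,X), (9,Y), (16,X), (18,X), (23,Y), (28,Y), (29,X), (29,Y)
ranks: 5->1, 7->2, 8->3, 9->4, 16->5, 18->6, 23->7, 28->8, 29->9.5, 29->9.5
Step 2: Rank sum for X: R1 = 1 + 2 + 3 + 5 + 6 + 9.5 = 26.5.
Step 3: U_X = R1 - n1(n1+1)/2 = 26.5 - 6*7/2 = 26.5 - 21 = 5.5.
       U_Y = n1*n2 - U_X = 24 - 5.5 = 18.5.
Step 4: Ties are present, so use the tie-corrected normal approximation (with continuity correction) for the p-value.
Step 5: p-value = 0.199458; compare to alpha = 0.1. fail to reject H0.

U_X = 5.5, p = 0.199458, fail to reject H0 at alpha = 0.1.


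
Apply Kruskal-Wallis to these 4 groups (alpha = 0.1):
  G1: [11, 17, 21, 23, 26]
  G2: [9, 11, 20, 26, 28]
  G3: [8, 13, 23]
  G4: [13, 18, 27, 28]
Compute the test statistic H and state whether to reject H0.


Step 1: Combine all N = 17 observations and assign midranks.
sorted (value, group, rank): (8,G3,1), (9,G2,2), (11,G1,3.5), (11,G2,3.5), (13,G3,5.5), (13,G4,5.5), (17,G1,7), (18,G4,8), (20,G2,9), (21,G1,10), (23,G1,11.5), (23,G3,11.5), (26,G1,13.5), (26,G2,13.5), (27,G4,15), (28,G2,16.5), (28,G4,16.5)
Step 2: Sum ranks within each group.
R_1 = 45.5 (n_1 = 5)
R_2 = 44.5 (n_2 = 5)
R_3 = 18 (n_3 = 3)
R_4 = 45 (n_4 = 4)
Step 3: H = 12/(N(N+1)) * sum(R_i^2/n_i) - 3(N+1)
     = 12/(17*18) * (45.5^2/5 + 44.5^2/5 + 18^2/3 + 45^2/4) - 3*18
     = 0.039216 * 1424.35 - 54
     = 1.856863.
Step 4: Ties present; correction factor C = 1 - 30/(17^3 - 17) = 0.993873. Corrected H = 1.856863 / 0.993873 = 1.868311.
Step 5: Under H0, H ~ chi^2(3); p-value = 0.600184.
Step 6: alpha = 0.1. fail to reject H0.

H = 1.8683, df = 3, p = 0.600184, fail to reject H0.


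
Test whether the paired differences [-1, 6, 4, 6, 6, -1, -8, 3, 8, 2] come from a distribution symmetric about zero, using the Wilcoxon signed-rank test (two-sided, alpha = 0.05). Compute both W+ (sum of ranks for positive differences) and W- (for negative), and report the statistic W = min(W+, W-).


Step 1: Drop any zero differences (none here) and take |d_i|.
|d| = [1, 6, 4, 6, 6, 1, 8, 3, 8, 2]
Step 2: Midrank |d_i| (ties get averaged ranks).
ranks: |1|->1.5, |6|->7, |4|->5, |6|->7, |6|->7, |1|->1.5, |8|->9.5, |3|->4, |8|->9.5, |2|->3
Step 3: Attach original signs; sum ranks with positive sign and with negative sign.
W+ = 7 + 5 + 7 + 7 + 4 + 9.5 + 3 = 42.5
W- = 1.5 + 1.5 + 9.5 = 12.5
(Check: W+ + W- = 55 should equal n(n+1)/2 = 55.)
Step 4: Test statistic W = min(W+, W-) = 12.5.
Step 5: Ties in |d|, so use the tie-corrected normal approximation.
        E[W] = n(n+1)/4 = 10*11/4 = 27.5.
        Tie groups: |d|=1 (t=2), |d|=6 (t=3), |d|=8 (t=2); sum(t^3 - t) = 36.
        Var[W] = n(n+1)(2n+1)/24 - sum(t^3-t)/48 = 2310/24 - 36/48 = 95.5.
        z = (W - E[W]) / sqrt(Var[W]) = (12.5 - 27.5) / 9.7724 = -1.5349.
        Two-sided p = 2*Phi(z) = 0.124800.
Step 6: alpha = 0.05. fail to reject H0.

W+ = 42.5, W- = 12.5, W = min = 12.5, p = 0.124800, fail to reject H0.


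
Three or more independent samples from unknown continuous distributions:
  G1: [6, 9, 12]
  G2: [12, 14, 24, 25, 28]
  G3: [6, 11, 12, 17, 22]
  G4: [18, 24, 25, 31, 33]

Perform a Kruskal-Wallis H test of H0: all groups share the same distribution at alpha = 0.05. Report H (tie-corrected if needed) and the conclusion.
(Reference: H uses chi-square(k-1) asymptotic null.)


Step 1: Combine all N = 18 observations and assign midranks.
sorted (value, group, rank): (6,G1,1.5), (6,G3,1.5), (9,G1,3), (11,G3,4), (12,G1,6), (12,G2,6), (12,G3,6), (14,G2,8), (17,G3,9), (18,G4,10), (22,G3,11), (24,G2,12.5), (24,G4,12.5), (25,G2,14.5), (25,G4,14.5), (28,G2,16), (31,G4,17), (33,G4,18)
Step 2: Sum ranks within each group.
R_1 = 10.5 (n_1 = 3)
R_2 = 57 (n_2 = 5)
R_3 = 31.5 (n_3 = 5)
R_4 = 72 (n_4 = 5)
Step 3: H = 12/(N(N+1)) * sum(R_i^2/n_i) - 3(N+1)
     = 12/(18*19) * (10.5^2/3 + 57^2/5 + 31.5^2/5 + 72^2/5) - 3*19
     = 0.035088 * 1921.8 - 57
     = 10.431579.
Step 4: Ties present; correction factor C = 1 - 42/(18^3 - 18) = 0.992776. Corrected H = 10.431579 / 0.992776 = 10.507484.
Step 5: Under H0, H ~ chi^2(3); p-value = 0.014710.
Step 6: alpha = 0.05. reject H0.

H = 10.5075, df = 3, p = 0.014710, reject H0.


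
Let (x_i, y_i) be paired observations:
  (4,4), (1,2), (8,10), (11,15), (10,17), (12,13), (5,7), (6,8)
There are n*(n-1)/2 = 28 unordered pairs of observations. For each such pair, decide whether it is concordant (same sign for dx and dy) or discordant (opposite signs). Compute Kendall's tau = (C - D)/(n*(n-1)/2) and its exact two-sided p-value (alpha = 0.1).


Step 1: Enumerate the 28 unordered pairs (i,j) with i<j and classify each by sign(x_j-x_i) * sign(y_j-y_i).
  (1,2):dx=-3,dy=-2->C; (1,3):dx=+4,dy=+6->C; (1,4):dx=+7,dy=+11->C; (1,5):dx=+6,dy=+13->C
  (1,6):dx=+8,dy=+9->C; (1,7):dx=+1,dy=+3->C; (1,8):dx=+2,dy=+4->C; (2,3):dx=+7,dy=+8->C
  (2,4):dx=+10,dy=+13->C; (2,5):dx=+9,dy=+15->C; (2,6):dx=+11,dy=+11->C; (2,7):dx=+4,dy=+5->C
  (2,8):dx=+5,dy=+6->C; (3,4):dx=+3,dy=+5->C; (3,5):dx=+2,dy=+7->C; (3,6):dx=+4,dy=+3->C
  (3,7):dx=-3,dy=-3->C; (3,8):dx=-2,dy=-2->C; (4,5):dx=-1,dy=+2->D; (4,6):dx=+1,dy=-2->D
  (4,7):dx=-6,dy=-8->C; (4,8):dx=-5,dy=-7->C; (5,6):dx=+2,dy=-4->D; (5,7):dx=-5,dy=-10->C
  (5,8):dx=-4,dy=-9->C; (6,7):dx=-7,dy=-6->C; (6,8):dx=-6,dy=-5->C; (7,8):dx=+1,dy=+1->C
Step 2: C = 25, D = 3, total pairs = 28.
Step 3: tau = (C - D)/(n(n-1)/2) = (25 - 3)/28 = 0.785714.
Step 4: Exact two-sided p-value (enumerate n! = 40320 permutations of y under H0): p = 0.005506.
Step 5: alpha = 0.1. reject H0.

tau_b = 0.7857 (C=25, D=3), p = 0.005506, reject H0.


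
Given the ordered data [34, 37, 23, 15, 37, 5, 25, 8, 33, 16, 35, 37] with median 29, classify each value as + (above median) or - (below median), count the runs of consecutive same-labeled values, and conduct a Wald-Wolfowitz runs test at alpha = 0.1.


Step 1: Compute median = 29; label A = above, B = below.
Labels in order: AABBABBBABAA  (n_A = 6, n_B = 6)
Step 2: Count runs R = 7.
Step 3: Under H0 (random ordering), E[R] = 2*n_A*n_B/(n_A+n_B) + 1 = 2*6*6/12 + 1 = 7.0000.
        Var[R] = 2*n_A*n_B*(2*n_A*n_B - n_A - n_B) / ((n_A+n_B)^2 * (n_A+n_B-1)) = 4320/1584 = 2.7273.
        SD[R] = 1.6514.
Step 4: R = E[R], so z = 0 with no continuity correction.
Step 5: Two-sided p-value via normal approximation = 2*(1 - Phi(|z|)) = 1.000000.
Step 6: alpha = 0.1. fail to reject H0.

R = 7, z = 0.0000, p = 1.000000, fail to reject H0.
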